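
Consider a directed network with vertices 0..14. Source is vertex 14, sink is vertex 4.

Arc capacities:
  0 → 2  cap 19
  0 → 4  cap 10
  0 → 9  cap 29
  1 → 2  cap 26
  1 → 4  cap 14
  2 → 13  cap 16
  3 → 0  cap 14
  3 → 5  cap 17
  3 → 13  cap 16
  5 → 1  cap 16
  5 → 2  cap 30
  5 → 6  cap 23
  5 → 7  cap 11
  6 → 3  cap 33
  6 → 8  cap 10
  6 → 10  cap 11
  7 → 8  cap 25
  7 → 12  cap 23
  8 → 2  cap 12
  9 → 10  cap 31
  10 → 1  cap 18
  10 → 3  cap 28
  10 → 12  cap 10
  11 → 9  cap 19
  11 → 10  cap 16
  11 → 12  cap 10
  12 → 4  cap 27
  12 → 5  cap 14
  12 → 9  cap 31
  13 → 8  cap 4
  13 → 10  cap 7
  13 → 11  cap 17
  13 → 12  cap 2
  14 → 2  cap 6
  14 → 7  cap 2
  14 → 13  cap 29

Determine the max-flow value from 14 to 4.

Maximum flow value: 28

augment #1: 14→7→12→4 bottleneck 2, total now 2
augment #2: 14→13→12→4 bottleneck 2, total now 4
augment #3: 14→13→10→1→4 bottleneck 7, total now 11
augment #4: 14→13→11→12→4 bottleneck 10, total now 21
augment #5: 14→13→11→10→1→4 bottleneck 7, total now 28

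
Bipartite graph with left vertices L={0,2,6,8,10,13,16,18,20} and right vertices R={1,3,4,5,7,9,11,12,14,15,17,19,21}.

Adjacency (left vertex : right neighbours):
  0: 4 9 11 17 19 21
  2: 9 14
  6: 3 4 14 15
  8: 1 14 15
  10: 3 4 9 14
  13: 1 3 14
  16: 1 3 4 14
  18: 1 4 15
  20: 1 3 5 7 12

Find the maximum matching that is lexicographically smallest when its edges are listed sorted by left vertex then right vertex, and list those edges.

Lex-smallest maximum matching: {(0,11), (2,9), (6,3), (8,1), (10,4), (13,14), (18,15), (20,5)}

|M| = 8 (so the lex-smallest maximum matching has 8 edges)
process left vertices in ascending order; for each, take the smallest-labelled available neighbour that still permits 8 edges overall, or leave it unmatched if none does
lex-smallest matching: {0-11, 2-9, 6-3, 8-1, 10-4, 13-14, 18-15, 20-5}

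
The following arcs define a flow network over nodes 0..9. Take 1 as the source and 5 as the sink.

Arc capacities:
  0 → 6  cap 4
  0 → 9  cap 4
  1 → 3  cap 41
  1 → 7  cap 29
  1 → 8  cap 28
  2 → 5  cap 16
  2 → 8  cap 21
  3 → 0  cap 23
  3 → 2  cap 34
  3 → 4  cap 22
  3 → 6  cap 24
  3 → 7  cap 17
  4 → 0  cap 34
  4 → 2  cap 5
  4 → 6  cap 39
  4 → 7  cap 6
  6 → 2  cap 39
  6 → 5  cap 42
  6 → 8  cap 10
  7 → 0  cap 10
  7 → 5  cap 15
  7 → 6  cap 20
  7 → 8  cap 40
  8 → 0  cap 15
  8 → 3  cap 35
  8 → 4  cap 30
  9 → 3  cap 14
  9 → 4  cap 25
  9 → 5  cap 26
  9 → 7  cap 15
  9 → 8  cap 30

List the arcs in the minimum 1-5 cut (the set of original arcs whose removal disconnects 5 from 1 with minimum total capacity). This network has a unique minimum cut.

Min-cut arcs: {(0,9), (2,5), (6,5), (7,5)} (total capacity 77)

augment #1: 1→7→5 push 15
augment #2: 1→3→2→5 push 16
augment #3: 1→3→6→5 push 24
augment #4: 1→7→6→5 push 14
augment #5: 1→3→0→6→5 push 1
augment #6: 1→8→0→6→5 push 3
augment #7: 1→8→0→9→5 push 4
max flow = 77; residual-reachable set from 1 gives S-side
cut edges (S→T): {(0,9), (2,5), (6,5), (7,5)} total cap 77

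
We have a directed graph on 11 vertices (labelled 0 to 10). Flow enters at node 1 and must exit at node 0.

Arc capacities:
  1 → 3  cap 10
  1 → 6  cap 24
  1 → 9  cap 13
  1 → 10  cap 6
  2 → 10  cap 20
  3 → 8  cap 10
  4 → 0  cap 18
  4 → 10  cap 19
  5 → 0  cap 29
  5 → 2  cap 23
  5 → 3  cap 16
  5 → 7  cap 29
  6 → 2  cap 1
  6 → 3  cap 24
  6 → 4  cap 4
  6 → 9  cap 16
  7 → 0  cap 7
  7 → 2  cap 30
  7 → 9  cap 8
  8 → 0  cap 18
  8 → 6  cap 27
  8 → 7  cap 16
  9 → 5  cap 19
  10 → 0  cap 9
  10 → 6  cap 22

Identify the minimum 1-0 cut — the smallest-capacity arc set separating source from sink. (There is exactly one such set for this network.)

Min-cut arcs: {(1,10), (3,8), (6,2), (6,4), (9,5)} (total capacity 40)

augment #1: 1→10→0 push 6
augment #2: 1→3→8→0 push 10
augment #3: 1→6→4→0 push 4
augment #4: 1→9→5→0 push 13
augment #5: 1→6→2→10→0 push 1
augment #6: 1→6→9→5→0 push 6
max flow = 40; residual-reachable set from 1 gives S-side
cut edges (S→T): {(1,10), (3,8), (6,2), (6,4), (9,5)} total cap 40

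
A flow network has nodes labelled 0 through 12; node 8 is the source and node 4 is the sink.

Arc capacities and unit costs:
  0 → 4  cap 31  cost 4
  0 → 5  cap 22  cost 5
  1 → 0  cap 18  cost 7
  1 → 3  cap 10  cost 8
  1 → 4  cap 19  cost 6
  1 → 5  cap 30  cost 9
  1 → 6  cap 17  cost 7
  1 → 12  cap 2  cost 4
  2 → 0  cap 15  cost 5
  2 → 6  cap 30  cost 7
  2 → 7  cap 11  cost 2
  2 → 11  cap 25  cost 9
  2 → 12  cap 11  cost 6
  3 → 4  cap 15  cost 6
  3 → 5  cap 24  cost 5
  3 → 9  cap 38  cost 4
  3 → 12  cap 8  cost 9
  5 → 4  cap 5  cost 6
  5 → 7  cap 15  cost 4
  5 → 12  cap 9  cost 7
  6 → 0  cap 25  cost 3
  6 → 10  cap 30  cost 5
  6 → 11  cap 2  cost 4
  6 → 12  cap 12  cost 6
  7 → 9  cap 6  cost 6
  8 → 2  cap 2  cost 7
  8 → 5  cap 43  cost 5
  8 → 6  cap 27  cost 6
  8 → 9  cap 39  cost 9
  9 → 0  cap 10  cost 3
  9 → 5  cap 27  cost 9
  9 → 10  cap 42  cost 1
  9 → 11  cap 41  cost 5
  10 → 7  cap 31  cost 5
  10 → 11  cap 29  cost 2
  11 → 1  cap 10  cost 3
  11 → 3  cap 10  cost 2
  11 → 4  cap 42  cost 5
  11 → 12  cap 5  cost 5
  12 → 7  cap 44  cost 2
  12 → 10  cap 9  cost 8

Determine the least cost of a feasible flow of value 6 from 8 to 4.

shortest-cost path #1: 8→5→4 push 5 @ unit cost 11 (adds 55)
shortest-cost path #2: 8→6→0→4 push 1 @ unit cost 13 (adds 13)
total cost = 68

Minimum cost for 6 units: 68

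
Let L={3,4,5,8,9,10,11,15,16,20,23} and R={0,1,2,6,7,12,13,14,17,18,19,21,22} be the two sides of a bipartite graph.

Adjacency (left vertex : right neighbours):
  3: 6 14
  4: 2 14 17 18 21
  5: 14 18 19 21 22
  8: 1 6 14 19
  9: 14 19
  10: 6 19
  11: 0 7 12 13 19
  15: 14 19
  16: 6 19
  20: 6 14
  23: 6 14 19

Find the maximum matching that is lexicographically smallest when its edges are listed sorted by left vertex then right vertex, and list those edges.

|M| = 7 (so the lex-smallest maximum matching has 7 edges)
process left vertices in ascending order; for each, take the smallest-labelled available neighbour that still permits 7 edges overall, or leave it unmatched if none does
lex-smallest matching: {3-6, 4-2, 5-18, 8-1, 9-14, 10-19, 11-0}

Lex-smallest maximum matching: {(3,6), (4,2), (5,18), (8,1), (9,14), (10,19), (11,0)}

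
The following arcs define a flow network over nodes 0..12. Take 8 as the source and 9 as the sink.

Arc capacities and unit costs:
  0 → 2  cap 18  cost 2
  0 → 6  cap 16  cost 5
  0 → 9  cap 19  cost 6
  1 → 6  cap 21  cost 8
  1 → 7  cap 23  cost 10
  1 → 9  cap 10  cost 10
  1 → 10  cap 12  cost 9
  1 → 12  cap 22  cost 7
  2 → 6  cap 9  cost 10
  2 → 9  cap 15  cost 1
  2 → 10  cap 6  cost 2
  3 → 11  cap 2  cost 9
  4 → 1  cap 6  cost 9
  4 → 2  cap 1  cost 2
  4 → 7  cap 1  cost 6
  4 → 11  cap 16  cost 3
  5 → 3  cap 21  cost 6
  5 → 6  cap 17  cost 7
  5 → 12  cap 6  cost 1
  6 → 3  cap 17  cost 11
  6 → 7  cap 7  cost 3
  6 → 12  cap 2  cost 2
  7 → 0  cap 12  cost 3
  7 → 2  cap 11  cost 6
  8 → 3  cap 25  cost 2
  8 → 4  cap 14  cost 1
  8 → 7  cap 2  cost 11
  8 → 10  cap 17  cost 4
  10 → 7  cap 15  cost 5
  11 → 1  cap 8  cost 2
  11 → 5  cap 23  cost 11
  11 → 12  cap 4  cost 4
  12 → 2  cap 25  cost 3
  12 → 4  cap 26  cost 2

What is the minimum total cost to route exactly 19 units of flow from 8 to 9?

Minimum cost for 19 units: 264

shortest-cost path #1: 8→4→2→9 push 1 @ unit cost 4 (adds 4)
shortest-cost path #2: 8→4→11→12→2→9 push 4 @ unit cost 12 (adds 48)
shortest-cost path #3: 8→4→7→0→2→9 push 1 @ unit cost 13 (adds 13)
shortest-cost path #4: 8→10→7→0→2→9 push 9 @ unit cost 15 (adds 135)
shortest-cost path #5: 8→4→11→1→9 push 4 @ unit cost 16 (adds 64)
total cost = 264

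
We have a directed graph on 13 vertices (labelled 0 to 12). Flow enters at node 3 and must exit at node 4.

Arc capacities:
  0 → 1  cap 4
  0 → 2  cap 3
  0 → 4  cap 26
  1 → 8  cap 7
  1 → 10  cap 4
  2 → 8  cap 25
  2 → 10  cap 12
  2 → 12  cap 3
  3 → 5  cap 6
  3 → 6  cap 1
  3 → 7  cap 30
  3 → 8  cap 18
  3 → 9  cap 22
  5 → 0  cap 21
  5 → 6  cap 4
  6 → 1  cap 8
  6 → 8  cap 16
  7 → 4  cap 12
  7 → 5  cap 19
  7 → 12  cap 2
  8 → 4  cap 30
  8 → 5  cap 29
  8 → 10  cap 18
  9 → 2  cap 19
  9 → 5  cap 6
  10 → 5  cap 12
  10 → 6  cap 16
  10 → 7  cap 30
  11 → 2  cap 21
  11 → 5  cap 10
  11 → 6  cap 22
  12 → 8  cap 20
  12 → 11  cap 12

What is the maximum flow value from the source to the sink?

Maximum flow value: 63

augment #1: 3→7→4 bottleneck 12, total now 12
augment #2: 3→8→4 bottleneck 18, total now 30
augment #3: 3→5→0→4 bottleneck 6, total now 36
augment #4: 3→6→8→4 bottleneck 1, total now 37
augment #5: 3→7→5→0→4 bottleneck 15, total now 52
augment #6: 3→7→12→8→4 bottleneck 2, total now 54
augment #7: 3→9→2→8→4 bottleneck 9, total now 63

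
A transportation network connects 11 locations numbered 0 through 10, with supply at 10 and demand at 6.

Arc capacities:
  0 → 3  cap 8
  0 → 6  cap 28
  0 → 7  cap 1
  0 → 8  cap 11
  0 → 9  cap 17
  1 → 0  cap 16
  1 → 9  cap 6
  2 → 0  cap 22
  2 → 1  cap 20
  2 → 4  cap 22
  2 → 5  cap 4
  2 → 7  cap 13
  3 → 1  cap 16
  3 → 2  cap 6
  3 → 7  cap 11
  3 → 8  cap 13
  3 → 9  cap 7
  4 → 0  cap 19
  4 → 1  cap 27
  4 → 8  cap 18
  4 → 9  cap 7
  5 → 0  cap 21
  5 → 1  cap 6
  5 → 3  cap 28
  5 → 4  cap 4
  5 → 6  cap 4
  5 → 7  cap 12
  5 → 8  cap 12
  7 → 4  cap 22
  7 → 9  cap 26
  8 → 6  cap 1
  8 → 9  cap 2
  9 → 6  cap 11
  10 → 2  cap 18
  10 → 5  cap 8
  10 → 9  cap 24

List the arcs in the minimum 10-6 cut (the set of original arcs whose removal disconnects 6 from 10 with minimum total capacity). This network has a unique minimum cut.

Min-cut arcs: {(9,6), (10,2), (10,5)} (total capacity 37)

augment #1: 10→5→6 push 4
augment #2: 10→9→6 push 11
augment #3: 10→2→0→6 push 18
augment #4: 10→5→0→6 push 4
max flow = 37; residual-reachable set from 10 gives S-side
cut edges (S→T): {(9,6), (10,2), (10,5)} total cap 37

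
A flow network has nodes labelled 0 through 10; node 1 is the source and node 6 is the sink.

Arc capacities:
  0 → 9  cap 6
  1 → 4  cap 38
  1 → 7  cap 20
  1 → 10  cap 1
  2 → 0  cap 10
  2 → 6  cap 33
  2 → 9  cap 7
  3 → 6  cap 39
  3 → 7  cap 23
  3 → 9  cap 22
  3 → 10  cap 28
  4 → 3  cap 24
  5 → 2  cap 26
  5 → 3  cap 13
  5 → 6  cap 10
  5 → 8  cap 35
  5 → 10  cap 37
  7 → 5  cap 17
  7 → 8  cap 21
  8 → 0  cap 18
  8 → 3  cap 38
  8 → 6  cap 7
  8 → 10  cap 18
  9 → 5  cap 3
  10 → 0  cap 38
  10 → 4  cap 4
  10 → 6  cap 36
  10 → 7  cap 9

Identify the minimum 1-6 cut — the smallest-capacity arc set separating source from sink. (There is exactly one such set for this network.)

augment #1: 1→10→6 push 1
augment #2: 1→4→3→6 push 24
augment #3: 1→7→5→6 push 10
augment #4: 1→7→8→6 push 7
augment #5: 1→7→5→2→6 push 3
max flow = 45; residual-reachable set from 1 gives S-side
cut edges (S→T): {(1,7), (1,10), (4,3)} total cap 45

Min-cut arcs: {(1,7), (1,10), (4,3)} (total capacity 45)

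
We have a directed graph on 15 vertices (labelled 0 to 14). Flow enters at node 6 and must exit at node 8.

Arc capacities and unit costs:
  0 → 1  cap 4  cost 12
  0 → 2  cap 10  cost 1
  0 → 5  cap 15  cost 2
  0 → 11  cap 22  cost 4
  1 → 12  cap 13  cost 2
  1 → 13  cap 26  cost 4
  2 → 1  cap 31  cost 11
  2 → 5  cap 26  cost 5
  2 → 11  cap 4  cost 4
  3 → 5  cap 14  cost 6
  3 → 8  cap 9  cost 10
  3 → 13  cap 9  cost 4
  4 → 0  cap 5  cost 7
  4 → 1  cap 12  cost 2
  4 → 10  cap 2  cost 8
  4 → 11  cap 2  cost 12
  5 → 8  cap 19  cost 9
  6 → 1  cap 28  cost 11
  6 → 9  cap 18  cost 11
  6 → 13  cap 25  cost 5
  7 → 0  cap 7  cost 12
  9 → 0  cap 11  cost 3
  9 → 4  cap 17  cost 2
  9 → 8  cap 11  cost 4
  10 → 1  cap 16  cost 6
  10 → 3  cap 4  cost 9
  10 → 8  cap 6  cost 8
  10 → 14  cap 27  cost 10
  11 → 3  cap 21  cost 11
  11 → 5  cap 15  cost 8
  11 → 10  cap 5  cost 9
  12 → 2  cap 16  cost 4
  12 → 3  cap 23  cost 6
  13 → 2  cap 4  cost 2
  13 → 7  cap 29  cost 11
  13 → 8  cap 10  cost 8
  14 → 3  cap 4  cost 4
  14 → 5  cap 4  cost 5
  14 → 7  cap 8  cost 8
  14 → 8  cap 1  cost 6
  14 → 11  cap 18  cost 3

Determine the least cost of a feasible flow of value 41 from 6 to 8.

shortest-cost path #1: 6→13→8 push 10 @ unit cost 13 (adds 130)
shortest-cost path #2: 6→9→8 push 11 @ unit cost 15 (adds 165)
shortest-cost path #3: 6→13→2→5→8 push 4 @ unit cost 21 (adds 84)
shortest-cost path #4: 6→9→0→5→8 push 7 @ unit cost 25 (adds 175)
shortest-cost path #5: 6→1→12→3→8 push 9 @ unit cost 29 (adds 261)
total cost = 815

Minimum cost for 41 units: 815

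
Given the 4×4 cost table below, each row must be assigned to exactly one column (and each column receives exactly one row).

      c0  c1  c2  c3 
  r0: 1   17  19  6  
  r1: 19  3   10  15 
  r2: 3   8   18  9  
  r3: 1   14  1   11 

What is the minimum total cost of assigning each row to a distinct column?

Minimum assignment cost: 13

optimal assignment: row0→col3 (cost 6), row1→col1 (cost 3), row2→col0 (cost 3), row3→col2 (cost 1)
total = 6 + 3 + 3 + 1 = 13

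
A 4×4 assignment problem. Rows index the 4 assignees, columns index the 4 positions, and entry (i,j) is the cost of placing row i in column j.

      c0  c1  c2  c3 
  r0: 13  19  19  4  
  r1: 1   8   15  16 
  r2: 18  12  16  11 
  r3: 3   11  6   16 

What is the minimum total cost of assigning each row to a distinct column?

Minimum assignment cost: 23

optimal assignment: row0→col3 (cost 4), row1→col0 (cost 1), row2→col1 (cost 12), row3→col2 (cost 6)
total = 4 + 1 + 12 + 6 = 23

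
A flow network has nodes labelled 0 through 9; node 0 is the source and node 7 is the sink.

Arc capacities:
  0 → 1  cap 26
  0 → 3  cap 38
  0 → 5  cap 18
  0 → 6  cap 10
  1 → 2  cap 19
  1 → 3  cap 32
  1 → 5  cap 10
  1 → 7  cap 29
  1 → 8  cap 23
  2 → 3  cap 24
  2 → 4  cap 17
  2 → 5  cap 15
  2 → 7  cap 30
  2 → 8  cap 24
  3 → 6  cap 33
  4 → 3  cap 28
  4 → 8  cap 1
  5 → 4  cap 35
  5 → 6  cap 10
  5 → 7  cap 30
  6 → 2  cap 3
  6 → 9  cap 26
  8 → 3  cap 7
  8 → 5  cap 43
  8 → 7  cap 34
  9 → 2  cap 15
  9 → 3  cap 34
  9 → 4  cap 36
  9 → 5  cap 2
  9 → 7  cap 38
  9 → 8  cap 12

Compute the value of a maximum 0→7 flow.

augment #1: 0→1→7 bottleneck 26, total now 26
augment #2: 0→5→7 bottleneck 18, total now 44
augment #3: 0→6→2→7 bottleneck 3, total now 47
augment #4: 0→6→9→7 bottleneck 7, total now 54
augment #5: 0→3→6→9→7 bottleneck 19, total now 73

Maximum flow value: 73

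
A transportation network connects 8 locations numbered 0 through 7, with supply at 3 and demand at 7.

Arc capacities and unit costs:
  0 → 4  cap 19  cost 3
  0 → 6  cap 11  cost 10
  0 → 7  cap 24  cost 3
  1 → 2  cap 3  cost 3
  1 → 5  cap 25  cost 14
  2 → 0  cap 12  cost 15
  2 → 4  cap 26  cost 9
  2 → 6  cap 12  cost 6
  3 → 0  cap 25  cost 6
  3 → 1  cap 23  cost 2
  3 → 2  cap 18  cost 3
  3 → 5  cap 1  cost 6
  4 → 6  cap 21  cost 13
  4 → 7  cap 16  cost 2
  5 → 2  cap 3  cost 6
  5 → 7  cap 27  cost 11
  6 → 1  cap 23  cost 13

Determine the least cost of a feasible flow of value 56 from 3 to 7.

shortest-cost path #1: 3→0→7 push 24 @ unit cost 9 (adds 216)
shortest-cost path #2: 3→0→4→7 push 1 @ unit cost 11 (adds 11)
shortest-cost path #3: 3→2→4→7 push 15 @ unit cost 14 (adds 210)
shortest-cost path #4: 3→5→7 push 1 @ unit cost 17 (adds 17)
shortest-cost path #5: 3→1→5→7 push 15 @ unit cost 27 (adds 405)
total cost = 859

Minimum cost for 56 units: 859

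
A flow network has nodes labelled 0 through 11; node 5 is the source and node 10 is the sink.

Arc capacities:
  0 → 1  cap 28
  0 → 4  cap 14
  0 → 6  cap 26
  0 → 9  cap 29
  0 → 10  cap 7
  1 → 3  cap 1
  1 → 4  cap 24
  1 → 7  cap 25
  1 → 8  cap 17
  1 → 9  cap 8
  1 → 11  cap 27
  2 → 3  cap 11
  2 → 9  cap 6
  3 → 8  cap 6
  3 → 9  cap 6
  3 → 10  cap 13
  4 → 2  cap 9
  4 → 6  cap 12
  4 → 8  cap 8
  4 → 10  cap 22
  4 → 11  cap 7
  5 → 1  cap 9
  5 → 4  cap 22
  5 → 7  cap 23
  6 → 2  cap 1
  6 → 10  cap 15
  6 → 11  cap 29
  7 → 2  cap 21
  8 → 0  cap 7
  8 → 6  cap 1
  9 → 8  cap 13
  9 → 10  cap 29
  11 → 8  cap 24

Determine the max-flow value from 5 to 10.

augment #1: 5→4→10 bottleneck 22, total now 22
augment #2: 5→1→3→10 bottleneck 1, total now 23
augment #3: 5→1→9→10 bottleneck 8, total now 31
augment #4: 5→7→2→3→10 bottleneck 11, total now 42
augment #5: 5→7→2→9→10 bottleneck 6, total now 48

Maximum flow value: 48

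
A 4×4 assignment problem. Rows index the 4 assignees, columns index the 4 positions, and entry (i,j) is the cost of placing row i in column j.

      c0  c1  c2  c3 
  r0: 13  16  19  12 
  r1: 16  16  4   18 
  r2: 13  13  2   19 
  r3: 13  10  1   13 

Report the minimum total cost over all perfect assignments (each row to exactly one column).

Minimum assignment cost: 39

optimal assignment: row0→col3 (cost 12), row1→col2 (cost 4), row2→col0 (cost 13), row3→col1 (cost 10)
total = 12 + 4 + 13 + 10 = 39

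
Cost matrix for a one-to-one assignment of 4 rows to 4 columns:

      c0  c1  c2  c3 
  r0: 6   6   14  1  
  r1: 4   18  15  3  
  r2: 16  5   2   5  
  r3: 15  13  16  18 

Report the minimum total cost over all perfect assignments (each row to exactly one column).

Minimum assignment cost: 20

optimal assignment: row0→col3 (cost 1), row1→col0 (cost 4), row2→col2 (cost 2), row3→col1 (cost 13)
total = 1 + 4 + 2 + 13 = 20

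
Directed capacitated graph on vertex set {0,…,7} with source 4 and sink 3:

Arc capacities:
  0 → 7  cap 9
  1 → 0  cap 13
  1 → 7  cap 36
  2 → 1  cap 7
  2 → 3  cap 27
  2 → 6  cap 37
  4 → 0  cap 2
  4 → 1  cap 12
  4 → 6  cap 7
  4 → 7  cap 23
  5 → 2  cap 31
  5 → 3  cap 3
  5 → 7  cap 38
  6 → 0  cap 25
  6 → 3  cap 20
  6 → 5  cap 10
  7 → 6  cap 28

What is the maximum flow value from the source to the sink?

augment #1: 4→6→3 bottleneck 7, total now 7
augment #2: 4→7→6→3 bottleneck 13, total now 20
augment #3: 4→7→6→5→3 bottleneck 3, total now 23
augment #4: 4→7→6→5→2→3 bottleneck 7, total now 30

Maximum flow value: 30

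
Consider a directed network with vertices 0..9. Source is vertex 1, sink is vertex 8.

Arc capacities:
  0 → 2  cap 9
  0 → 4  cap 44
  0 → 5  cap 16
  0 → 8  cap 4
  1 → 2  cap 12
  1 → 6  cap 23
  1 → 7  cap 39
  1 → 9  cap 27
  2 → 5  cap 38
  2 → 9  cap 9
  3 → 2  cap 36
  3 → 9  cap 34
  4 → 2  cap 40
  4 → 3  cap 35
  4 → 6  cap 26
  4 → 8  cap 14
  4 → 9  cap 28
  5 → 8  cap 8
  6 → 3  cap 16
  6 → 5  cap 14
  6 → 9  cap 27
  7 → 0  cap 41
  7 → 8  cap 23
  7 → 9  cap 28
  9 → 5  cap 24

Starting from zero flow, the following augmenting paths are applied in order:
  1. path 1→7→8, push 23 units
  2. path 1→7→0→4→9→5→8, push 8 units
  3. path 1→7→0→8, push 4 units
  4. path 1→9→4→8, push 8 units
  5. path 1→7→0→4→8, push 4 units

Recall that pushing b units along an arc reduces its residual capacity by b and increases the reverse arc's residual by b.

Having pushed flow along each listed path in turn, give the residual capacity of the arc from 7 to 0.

Residual capacity of (7,0): 25

after path 1 (1→7→8, push 23): res(7,0)=41
after path 2 (1→7→0→4→9→5→8, push 8): res(7,0)=33
after path 3 (1→7→0→8, push 4): res(7,0)=29
after path 4 (1→9→4→8, push 8): res(7,0)=29
after path 5 (1→7→0→4→8, push 4): res(7,0)=25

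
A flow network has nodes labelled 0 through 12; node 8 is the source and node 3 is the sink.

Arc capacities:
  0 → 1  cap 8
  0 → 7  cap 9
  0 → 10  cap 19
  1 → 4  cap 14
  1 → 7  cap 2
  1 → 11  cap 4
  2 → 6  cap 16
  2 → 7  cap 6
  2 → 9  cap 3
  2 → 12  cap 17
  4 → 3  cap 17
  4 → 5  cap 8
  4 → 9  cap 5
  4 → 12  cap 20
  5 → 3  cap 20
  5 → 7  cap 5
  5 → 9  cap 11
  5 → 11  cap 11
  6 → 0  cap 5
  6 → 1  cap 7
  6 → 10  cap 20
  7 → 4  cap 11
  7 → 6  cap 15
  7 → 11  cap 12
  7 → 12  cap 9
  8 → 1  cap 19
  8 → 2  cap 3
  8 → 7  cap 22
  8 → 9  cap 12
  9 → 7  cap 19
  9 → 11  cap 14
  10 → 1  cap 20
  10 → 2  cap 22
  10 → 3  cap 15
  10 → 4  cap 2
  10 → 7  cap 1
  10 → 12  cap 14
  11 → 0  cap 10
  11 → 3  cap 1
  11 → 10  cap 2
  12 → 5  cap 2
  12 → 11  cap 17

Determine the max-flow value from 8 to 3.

Maximum flow value: 43

augment #1: 8→1→4→3 bottleneck 14, total now 14
augment #2: 8→1→11→3 bottleneck 1, total now 15
augment #3: 8→7→4→3 bottleneck 3, total now 18
augment #4: 8→1→11→10→3 bottleneck 2, total now 20
augment #5: 8→2→6→10→3 bottleneck 3, total now 23
augment #6: 8→7→4→5→3 bottleneck 8, total now 31
augment #7: 8→7→6→10→3 bottleneck 10, total now 41
augment #8: 8→7→12→5→3 bottleneck 1, total now 42
augment #9: 8→1→7→12→5→3 bottleneck 1, total now 43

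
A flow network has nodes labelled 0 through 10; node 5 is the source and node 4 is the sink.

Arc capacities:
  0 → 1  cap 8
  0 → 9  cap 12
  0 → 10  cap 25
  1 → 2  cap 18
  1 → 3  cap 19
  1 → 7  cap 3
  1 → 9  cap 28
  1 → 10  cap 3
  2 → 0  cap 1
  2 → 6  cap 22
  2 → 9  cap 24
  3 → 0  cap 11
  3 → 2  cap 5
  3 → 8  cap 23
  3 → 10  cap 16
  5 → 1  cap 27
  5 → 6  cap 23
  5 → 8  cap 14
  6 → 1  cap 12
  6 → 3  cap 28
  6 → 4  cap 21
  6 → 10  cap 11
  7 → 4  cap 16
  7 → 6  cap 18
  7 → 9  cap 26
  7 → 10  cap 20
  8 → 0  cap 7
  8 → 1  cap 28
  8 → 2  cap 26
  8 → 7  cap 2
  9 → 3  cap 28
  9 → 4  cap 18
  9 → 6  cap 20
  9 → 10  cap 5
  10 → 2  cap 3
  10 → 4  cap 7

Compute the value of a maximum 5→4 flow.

Maximum flow value: 51

augment #1: 5→6→4 bottleneck 21, total now 21
augment #2: 5→1→7→4 bottleneck 3, total now 24
augment #3: 5→1→9→4 bottleneck 18, total now 42
augment #4: 5→1→10→4 bottleneck 3, total now 45
augment #5: 5→6→10→4 bottleneck 2, total now 47
augment #6: 5→8→7→4 bottleneck 2, total now 49
augment #7: 5→1→3→10→4 bottleneck 2, total now 51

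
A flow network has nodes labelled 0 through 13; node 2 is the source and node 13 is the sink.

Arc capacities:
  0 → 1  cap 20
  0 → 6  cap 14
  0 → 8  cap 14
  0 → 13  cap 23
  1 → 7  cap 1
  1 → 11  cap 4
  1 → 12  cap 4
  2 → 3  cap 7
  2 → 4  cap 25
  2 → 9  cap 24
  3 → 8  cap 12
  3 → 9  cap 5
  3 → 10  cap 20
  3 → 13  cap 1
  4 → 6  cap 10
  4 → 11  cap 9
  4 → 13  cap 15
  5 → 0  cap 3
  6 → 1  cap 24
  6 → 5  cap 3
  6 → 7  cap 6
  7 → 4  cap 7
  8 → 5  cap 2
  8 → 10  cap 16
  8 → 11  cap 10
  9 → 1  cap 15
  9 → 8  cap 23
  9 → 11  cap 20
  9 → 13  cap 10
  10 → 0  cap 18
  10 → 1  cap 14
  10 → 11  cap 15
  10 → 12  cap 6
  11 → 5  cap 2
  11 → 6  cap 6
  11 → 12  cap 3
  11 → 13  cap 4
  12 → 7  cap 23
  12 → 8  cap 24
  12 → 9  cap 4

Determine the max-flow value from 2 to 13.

augment #1: 2→3→13 bottleneck 1, total now 1
augment #2: 2→4→13 bottleneck 15, total now 16
augment #3: 2→9→13 bottleneck 10, total now 26
augment #4: 2→4→11→13 bottleneck 4, total now 30
augment #5: 2→3→10→0→13 bottleneck 6, total now 36
augment #6: 2→4→6→5→0→13 bottleneck 3, total now 39
augment #7: 2→9→8→10→0→13 bottleneck 12, total now 51

Maximum flow value: 51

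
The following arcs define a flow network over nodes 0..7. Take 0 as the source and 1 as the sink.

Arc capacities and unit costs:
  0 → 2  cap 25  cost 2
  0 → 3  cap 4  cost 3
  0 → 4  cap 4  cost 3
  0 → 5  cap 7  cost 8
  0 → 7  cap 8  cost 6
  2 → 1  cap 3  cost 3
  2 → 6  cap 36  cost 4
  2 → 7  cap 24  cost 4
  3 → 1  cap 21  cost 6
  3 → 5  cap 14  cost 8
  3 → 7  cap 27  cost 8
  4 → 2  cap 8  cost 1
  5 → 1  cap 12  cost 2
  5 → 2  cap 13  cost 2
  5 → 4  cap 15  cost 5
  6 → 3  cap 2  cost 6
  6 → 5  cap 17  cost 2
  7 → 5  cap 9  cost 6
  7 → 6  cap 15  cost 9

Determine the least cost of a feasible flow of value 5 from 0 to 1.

Minimum cost for 5 units: 33

shortest-cost path #1: 0→2→1 push 3 @ unit cost 5 (adds 15)
shortest-cost path #2: 0→3→1 push 2 @ unit cost 9 (adds 18)
total cost = 33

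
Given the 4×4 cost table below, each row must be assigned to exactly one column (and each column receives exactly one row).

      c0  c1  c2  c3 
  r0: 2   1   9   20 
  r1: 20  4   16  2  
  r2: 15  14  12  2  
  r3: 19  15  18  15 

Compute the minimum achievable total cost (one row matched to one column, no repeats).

optimal assignment: row0→col0 (cost 2), row1→col1 (cost 4), row2→col3 (cost 2), row3→col2 (cost 18)
total = 2 + 4 + 2 + 18 = 26

Minimum assignment cost: 26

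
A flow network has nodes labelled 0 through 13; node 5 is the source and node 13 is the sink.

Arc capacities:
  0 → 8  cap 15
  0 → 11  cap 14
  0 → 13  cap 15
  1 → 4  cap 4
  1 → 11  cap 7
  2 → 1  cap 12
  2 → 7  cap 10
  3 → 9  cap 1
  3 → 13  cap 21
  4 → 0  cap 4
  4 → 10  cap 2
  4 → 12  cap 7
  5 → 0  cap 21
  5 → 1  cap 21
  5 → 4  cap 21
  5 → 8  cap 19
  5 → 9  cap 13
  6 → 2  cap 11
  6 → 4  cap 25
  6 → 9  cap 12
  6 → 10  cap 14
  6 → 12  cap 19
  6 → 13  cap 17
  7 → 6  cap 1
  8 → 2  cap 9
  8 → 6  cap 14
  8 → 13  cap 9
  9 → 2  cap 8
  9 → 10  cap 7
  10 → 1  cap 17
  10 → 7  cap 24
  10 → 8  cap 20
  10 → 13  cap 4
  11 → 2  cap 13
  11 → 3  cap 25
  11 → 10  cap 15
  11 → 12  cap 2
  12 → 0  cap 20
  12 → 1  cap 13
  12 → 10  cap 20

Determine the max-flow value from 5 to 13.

Maximum flow value: 64

augment #1: 5→0→13 bottleneck 15, total now 15
augment #2: 5→8→13 bottleneck 9, total now 24
augment #3: 5→4→10→13 bottleneck 2, total now 26
augment #4: 5→8→6→13 bottleneck 10, total now 36
augment #5: 5→9→10→13 bottleneck 2, total now 38
augment #6: 5→0→8→6→13 bottleneck 4, total now 42
augment #7: 5→0→11→3→13 bottleneck 2, total now 44
augment #8: 5→1→11→3→13 bottleneck 7, total now 51
augment #9: 5→4→0→11→3→13 bottleneck 4, total now 55
augment #10: 5→9→2→7→6→13 bottleneck 1, total now 56
augment #11: 5→4→12→0→11→3→13 bottleneck 7, total now 63
augment #12: 5→9→10→8→0→11→3→13 bottleneck 1, total now 64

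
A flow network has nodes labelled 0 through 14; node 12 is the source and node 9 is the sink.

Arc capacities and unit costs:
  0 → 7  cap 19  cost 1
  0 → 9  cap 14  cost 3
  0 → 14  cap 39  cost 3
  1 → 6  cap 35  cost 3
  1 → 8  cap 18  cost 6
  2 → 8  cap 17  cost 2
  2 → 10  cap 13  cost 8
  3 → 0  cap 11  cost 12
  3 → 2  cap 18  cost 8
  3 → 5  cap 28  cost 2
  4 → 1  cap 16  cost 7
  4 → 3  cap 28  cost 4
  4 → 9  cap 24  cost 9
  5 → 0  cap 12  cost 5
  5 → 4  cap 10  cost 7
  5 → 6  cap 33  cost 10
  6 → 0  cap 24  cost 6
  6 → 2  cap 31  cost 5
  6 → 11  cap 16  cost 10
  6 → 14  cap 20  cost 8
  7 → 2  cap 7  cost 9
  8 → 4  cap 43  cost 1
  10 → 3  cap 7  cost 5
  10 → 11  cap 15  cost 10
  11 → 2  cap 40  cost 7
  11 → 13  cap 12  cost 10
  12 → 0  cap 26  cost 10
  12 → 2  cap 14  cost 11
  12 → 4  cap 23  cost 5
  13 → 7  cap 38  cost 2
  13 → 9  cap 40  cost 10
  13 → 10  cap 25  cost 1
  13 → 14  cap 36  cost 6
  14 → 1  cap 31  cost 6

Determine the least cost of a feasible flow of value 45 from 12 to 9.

shortest-cost path #1: 12→0→9 push 14 @ unit cost 13 (adds 182)
shortest-cost path #2: 12→4→9 push 23 @ unit cost 14 (adds 322)
shortest-cost path #3: 12→2→8→4→9 push 1 @ unit cost 23 (adds 23)
shortest-cost path #4: 12→2→10→11→13→9 push 7 @ unit cost 49 (adds 343)
total cost = 870

Minimum cost for 45 units: 870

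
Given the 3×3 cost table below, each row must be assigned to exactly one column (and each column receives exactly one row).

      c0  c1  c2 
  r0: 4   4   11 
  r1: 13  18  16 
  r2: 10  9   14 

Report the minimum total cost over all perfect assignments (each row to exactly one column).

Minimum assignment cost: 29

optimal assignment: row0→col0 (cost 4), row1→col2 (cost 16), row2→col1 (cost 9)
total = 4 + 16 + 9 = 29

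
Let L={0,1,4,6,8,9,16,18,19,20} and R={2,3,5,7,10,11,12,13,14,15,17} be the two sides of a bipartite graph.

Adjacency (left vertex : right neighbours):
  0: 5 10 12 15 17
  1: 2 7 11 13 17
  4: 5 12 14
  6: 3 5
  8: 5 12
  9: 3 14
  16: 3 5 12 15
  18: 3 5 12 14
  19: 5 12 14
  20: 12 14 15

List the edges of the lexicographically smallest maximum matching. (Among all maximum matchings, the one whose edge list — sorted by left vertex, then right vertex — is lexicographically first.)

|M| = 7 (so the lex-smallest maximum matching has 7 edges)
process left vertices in ascending order; for each, take the smallest-labelled available neighbour that still permits 7 edges overall, or leave it unmatched if none does
lex-smallest matching: {0-10, 1-2, 4-5, 6-3, 8-12, 9-14, 16-15}

Lex-smallest maximum matching: {(0,10), (1,2), (4,5), (6,3), (8,12), (9,14), (16,15)}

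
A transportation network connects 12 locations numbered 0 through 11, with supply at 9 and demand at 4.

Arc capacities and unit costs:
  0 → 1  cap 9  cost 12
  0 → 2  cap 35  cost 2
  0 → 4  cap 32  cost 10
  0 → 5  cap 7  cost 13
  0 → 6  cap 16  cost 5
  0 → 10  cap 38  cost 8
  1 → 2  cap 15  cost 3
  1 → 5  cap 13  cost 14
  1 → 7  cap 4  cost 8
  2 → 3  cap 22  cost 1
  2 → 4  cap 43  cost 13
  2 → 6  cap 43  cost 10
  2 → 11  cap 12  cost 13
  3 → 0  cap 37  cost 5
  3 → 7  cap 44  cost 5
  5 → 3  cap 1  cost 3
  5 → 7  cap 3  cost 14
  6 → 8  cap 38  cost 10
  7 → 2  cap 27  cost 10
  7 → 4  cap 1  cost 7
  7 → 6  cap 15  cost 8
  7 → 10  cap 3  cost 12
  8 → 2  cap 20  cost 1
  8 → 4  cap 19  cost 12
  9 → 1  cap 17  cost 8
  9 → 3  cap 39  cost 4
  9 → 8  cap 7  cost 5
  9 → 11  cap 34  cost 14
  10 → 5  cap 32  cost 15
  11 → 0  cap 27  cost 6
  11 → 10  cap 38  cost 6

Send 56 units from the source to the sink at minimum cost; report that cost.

shortest-cost path #1: 9→3→7→4 push 1 @ unit cost 16 (adds 16)
shortest-cost path #2: 9→8→4 push 7 @ unit cost 17 (adds 119)
shortest-cost path #3: 9→3→0→4 push 32 @ unit cost 19 (adds 608)
shortest-cost path #4: 9→1→2→4 push 15 @ unit cost 24 (adds 360)
shortest-cost path #5: 9→3→0→2→4 push 1 @ unit cost 24 (adds 24)
total cost = 1127

Minimum cost for 56 units: 1127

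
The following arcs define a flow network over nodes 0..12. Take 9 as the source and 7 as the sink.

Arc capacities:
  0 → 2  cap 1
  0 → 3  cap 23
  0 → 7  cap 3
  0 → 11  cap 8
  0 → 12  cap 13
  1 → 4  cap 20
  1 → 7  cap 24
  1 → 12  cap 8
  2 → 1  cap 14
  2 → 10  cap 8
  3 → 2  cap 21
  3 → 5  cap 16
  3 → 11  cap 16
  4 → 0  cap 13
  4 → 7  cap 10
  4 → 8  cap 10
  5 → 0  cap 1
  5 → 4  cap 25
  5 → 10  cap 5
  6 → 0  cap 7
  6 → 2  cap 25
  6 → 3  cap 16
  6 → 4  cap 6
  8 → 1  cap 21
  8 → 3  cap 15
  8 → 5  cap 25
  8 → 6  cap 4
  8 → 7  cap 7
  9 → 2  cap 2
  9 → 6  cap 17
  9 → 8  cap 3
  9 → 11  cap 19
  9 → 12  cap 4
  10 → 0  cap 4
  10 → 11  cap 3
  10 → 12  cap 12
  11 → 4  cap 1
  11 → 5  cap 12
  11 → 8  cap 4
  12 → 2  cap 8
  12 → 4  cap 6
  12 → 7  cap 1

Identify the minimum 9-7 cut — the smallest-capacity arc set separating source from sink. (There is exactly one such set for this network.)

augment #1: 9→8→7 push 3
augment #2: 9→12→7 push 1
augment #3: 9→2→1→7 push 2
augment #4: 9→6→0→7 push 3
augment #5: 9→6→4→7 push 6
augment #6: 9→11→4→7 push 1
augment #7: 9→11→8→7 push 4
augment #8: 9→12→4→7 push 3
augment #9: 9→6→2→1→7 push 8
augment #10: 9→11→5→0→2→1→7 push 1
augment #11: 9→11→5→4→8→1→7 push 10
augment #12: 9→11→5→4→6→2→1→7 push 1
max flow = 43; residual-reachable set from 9 gives S-side
cut edges (S→T): {(9,2), (9,6), (9,8), (9,12), (11,4), (11,5), (11,8)} total cap 43

Min-cut arcs: {(9,2), (9,6), (9,8), (9,12), (11,4), (11,5), (11,8)} (total capacity 43)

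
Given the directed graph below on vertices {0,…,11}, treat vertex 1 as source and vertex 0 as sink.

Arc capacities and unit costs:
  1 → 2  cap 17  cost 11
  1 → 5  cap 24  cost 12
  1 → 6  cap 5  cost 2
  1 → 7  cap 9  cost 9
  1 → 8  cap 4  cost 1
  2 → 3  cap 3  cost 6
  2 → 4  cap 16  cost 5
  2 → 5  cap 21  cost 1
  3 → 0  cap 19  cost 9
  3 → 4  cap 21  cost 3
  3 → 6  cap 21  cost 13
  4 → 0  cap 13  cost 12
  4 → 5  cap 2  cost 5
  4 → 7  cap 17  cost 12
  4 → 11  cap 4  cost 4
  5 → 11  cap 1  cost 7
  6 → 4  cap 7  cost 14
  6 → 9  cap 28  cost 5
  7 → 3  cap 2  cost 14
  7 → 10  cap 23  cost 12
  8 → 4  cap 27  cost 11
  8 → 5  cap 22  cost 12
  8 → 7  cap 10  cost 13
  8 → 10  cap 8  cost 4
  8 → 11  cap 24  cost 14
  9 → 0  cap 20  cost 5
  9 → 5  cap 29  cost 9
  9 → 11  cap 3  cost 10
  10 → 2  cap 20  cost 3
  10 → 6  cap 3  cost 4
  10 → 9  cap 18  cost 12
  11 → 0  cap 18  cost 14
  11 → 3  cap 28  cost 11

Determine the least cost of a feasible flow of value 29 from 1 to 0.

shortest-cost path #1: 1→6→9→0 push 5 @ unit cost 12 (adds 60)
shortest-cost path #2: 1→8→10→6→9→0 push 3 @ unit cost 19 (adds 57)
shortest-cost path #3: 1→8→10→9→0 push 1 @ unit cost 22 (adds 22)
shortest-cost path #4: 1→2→3→0 push 3 @ unit cost 26 (adds 78)
shortest-cost path #5: 1→2→4→0 push 13 @ unit cost 28 (adds 364)
shortest-cost path #6: 1→7→3→0 push 2 @ unit cost 32 (adds 64)
shortest-cost path #7: 1→5→11→0 push 1 @ unit cost 33 (adds 33)
shortest-cost path #8: 1→2→4→11→0 push 1 @ unit cost 34 (adds 34)
total cost = 712

Minimum cost for 29 units: 712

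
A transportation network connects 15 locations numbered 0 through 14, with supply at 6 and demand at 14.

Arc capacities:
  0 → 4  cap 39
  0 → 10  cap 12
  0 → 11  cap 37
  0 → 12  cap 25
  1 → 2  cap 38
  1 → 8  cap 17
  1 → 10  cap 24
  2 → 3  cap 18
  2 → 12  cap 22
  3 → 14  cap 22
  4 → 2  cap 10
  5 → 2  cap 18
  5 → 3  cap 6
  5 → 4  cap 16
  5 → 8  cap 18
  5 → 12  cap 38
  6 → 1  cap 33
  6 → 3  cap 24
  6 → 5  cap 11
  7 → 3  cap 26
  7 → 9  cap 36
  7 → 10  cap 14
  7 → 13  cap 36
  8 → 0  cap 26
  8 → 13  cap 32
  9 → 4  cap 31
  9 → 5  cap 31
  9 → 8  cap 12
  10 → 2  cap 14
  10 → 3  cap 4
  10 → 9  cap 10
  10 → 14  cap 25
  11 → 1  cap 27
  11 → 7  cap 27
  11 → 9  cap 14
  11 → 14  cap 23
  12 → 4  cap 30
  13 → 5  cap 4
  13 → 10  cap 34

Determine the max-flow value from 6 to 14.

augment #1: 6→3→14 bottleneck 22, total now 22
augment #2: 6→1→10→14 bottleneck 24, total now 46
augment #3: 6→1→8→0→10→14 bottleneck 1, total now 47
augment #4: 6→1→8→0→11→14 bottleneck 8, total now 55
augment #5: 6→5→8→0→11→14 bottleneck 11, total now 66

Maximum flow value: 66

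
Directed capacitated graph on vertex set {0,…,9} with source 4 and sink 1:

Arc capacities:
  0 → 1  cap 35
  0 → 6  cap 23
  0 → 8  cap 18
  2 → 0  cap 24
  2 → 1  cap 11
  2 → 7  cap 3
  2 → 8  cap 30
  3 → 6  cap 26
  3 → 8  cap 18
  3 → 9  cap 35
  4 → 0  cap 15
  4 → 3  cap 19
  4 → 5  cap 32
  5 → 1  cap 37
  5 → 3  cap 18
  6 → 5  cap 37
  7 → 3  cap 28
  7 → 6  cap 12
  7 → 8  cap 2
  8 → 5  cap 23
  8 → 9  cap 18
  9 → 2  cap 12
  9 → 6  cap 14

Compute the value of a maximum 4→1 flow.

augment #1: 4→0→1 bottleneck 15, total now 15
augment #2: 4→5→1 bottleneck 32, total now 47
augment #3: 4→3→6→5→1 bottleneck 5, total now 52
augment #4: 4→3→9→2→1 bottleneck 11, total now 63
augment #5: 4→3→9→2→0→1 bottleneck 1, total now 64

Maximum flow value: 64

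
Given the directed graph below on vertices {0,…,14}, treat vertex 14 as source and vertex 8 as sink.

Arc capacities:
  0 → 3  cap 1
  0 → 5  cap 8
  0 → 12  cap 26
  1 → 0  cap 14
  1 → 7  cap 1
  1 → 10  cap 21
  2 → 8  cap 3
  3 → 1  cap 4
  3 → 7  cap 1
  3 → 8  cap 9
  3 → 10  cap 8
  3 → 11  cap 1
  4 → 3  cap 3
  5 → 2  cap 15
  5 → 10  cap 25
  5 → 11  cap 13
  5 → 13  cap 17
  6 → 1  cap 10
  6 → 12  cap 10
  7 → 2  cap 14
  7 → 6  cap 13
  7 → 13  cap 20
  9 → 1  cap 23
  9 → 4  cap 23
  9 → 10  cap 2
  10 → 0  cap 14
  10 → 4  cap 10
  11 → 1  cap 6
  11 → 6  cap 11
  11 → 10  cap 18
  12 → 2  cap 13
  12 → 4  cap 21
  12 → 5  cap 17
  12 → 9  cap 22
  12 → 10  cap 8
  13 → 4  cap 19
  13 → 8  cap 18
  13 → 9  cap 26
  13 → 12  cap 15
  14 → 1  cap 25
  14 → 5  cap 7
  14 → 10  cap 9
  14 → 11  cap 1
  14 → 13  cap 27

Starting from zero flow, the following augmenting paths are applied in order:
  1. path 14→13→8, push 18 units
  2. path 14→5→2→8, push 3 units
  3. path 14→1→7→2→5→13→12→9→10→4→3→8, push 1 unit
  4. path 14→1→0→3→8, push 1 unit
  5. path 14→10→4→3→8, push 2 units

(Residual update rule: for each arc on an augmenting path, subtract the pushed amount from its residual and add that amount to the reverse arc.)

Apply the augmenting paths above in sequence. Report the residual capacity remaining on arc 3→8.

after path 1 (14→13→8, push 18): res(3,8)=9
after path 2 (14→5→2→8, push 3): res(3,8)=9
after path 3 (14→1→7→2→5→13→12→9→10→4→3→8, push 1): res(3,8)=8
after path 4 (14→1→0→3→8, push 1): res(3,8)=7
after path 5 (14→10→4→3→8, push 2): res(3,8)=5

Residual capacity of (3,8): 5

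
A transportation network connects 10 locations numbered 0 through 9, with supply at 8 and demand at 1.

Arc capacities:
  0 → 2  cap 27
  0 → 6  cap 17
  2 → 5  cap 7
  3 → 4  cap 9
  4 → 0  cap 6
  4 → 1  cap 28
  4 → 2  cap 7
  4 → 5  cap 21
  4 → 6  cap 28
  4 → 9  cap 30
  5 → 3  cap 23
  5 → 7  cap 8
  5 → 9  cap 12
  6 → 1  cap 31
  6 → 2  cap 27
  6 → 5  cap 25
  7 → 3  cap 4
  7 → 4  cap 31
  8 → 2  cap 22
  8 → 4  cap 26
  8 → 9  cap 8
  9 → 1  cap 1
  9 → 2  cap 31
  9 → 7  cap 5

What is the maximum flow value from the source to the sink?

Maximum flow value: 39

augment #1: 8→4→1 bottleneck 26, total now 26
augment #2: 8→9→1 bottleneck 1, total now 27
augment #3: 8→9→7→4→1 bottleneck 2, total now 29
augment #4: 8→9→7→4→6→1 bottleneck 3, total now 32
augment #5: 8→2→5→3→4→6→1 bottleneck 7, total now 39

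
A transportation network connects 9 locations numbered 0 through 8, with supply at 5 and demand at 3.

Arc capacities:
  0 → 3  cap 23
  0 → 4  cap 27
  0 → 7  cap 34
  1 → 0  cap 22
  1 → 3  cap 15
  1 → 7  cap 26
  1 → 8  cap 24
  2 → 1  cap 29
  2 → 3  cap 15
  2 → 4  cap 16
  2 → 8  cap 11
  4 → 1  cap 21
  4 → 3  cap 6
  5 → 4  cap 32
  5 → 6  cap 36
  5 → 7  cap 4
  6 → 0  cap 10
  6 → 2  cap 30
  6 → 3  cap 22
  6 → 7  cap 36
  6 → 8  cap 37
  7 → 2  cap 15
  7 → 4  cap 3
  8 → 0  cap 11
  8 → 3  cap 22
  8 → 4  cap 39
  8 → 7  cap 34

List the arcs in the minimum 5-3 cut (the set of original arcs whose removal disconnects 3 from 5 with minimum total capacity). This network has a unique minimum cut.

augment #1: 5→4→3 push 6
augment #2: 5→6→3 push 22
augment #3: 5→4→1→3 push 15
augment #4: 5→6→0→3 push 10
augment #5: 5→6→2→3 push 4
augment #6: 5→7→2→3 push 4
augment #7: 5→4→1→0→3 push 6
max flow = 67; residual-reachable set from 5 gives S-side
cut edges (S→T): {(4,1), (4,3), (5,6), (5,7)} total cap 67

Min-cut arcs: {(4,1), (4,3), (5,6), (5,7)} (total capacity 67)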